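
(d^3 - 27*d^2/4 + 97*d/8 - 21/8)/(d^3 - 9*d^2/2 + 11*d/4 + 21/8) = (4*d^2 - 13*d + 3)/(4*d^2 - 4*d - 3)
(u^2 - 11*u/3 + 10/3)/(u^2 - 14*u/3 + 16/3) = (3*u - 5)/(3*u - 8)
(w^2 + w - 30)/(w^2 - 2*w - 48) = (w - 5)/(w - 8)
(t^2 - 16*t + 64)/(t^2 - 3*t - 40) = (t - 8)/(t + 5)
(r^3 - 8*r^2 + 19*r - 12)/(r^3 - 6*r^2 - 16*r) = (-r^3 + 8*r^2 - 19*r + 12)/(r*(-r^2 + 6*r + 16))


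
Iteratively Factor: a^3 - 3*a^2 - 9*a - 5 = (a + 1)*(a^2 - 4*a - 5) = (a - 5)*(a + 1)*(a + 1)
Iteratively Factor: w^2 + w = (w)*(w + 1)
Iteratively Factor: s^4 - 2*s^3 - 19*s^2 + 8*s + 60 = (s + 3)*(s^3 - 5*s^2 - 4*s + 20) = (s - 5)*(s + 3)*(s^2 - 4) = (s - 5)*(s - 2)*(s + 3)*(s + 2)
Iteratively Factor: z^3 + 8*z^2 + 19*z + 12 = (z + 1)*(z^2 + 7*z + 12) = (z + 1)*(z + 4)*(z + 3)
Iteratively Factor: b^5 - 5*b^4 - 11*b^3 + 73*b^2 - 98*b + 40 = (b - 5)*(b^4 - 11*b^2 + 18*b - 8) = (b - 5)*(b - 1)*(b^3 + b^2 - 10*b + 8) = (b - 5)*(b - 1)^2*(b^2 + 2*b - 8) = (b - 5)*(b - 1)^2*(b + 4)*(b - 2)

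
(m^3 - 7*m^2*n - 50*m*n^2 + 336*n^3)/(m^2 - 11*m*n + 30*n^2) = (m^2 - m*n - 56*n^2)/(m - 5*n)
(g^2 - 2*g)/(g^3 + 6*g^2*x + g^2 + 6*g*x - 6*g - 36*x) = g/(g^2 + 6*g*x + 3*g + 18*x)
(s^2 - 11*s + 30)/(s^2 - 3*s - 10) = (s - 6)/(s + 2)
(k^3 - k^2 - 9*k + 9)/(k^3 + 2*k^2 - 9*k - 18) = (k - 1)/(k + 2)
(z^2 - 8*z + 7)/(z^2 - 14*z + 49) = (z - 1)/(z - 7)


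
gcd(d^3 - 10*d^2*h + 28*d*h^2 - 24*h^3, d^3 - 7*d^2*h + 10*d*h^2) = d - 2*h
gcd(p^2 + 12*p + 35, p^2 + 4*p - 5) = p + 5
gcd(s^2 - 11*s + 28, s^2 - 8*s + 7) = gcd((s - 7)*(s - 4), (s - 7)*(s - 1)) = s - 7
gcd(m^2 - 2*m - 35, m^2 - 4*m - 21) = m - 7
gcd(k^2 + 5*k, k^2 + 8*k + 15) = k + 5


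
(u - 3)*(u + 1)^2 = u^3 - u^2 - 5*u - 3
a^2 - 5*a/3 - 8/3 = (a - 8/3)*(a + 1)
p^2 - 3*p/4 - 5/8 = (p - 5/4)*(p + 1/2)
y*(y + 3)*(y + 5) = y^3 + 8*y^2 + 15*y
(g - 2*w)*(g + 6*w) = g^2 + 4*g*w - 12*w^2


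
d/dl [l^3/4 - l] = 3*l^2/4 - 1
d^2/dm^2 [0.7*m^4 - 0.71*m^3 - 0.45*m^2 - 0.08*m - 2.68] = 8.4*m^2 - 4.26*m - 0.9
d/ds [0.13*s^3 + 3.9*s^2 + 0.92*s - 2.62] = 0.39*s^2 + 7.8*s + 0.92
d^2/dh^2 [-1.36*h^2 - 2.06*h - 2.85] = -2.72000000000000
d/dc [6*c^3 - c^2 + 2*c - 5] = 18*c^2 - 2*c + 2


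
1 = 1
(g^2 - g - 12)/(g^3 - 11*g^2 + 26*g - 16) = (g^2 - g - 12)/(g^3 - 11*g^2 + 26*g - 16)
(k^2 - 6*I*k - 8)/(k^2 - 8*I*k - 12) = (k - 4*I)/(k - 6*I)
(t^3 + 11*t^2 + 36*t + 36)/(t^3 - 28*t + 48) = (t^2 + 5*t + 6)/(t^2 - 6*t + 8)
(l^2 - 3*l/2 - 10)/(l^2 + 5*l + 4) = (l^2 - 3*l/2 - 10)/(l^2 + 5*l + 4)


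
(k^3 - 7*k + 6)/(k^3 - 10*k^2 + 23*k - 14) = (k + 3)/(k - 7)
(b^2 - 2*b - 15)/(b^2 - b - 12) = (b - 5)/(b - 4)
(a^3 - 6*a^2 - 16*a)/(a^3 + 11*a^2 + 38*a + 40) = a*(a - 8)/(a^2 + 9*a + 20)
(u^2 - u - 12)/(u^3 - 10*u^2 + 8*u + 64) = (u + 3)/(u^2 - 6*u - 16)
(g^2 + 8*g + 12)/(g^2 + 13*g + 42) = (g + 2)/(g + 7)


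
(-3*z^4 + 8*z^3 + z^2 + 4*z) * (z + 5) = -3*z^5 - 7*z^4 + 41*z^3 + 9*z^2 + 20*z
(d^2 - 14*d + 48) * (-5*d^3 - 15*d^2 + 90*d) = -5*d^5 + 55*d^4 + 60*d^3 - 1980*d^2 + 4320*d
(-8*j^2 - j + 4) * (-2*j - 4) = 16*j^3 + 34*j^2 - 4*j - 16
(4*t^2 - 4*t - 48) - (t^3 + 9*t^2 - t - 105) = -t^3 - 5*t^2 - 3*t + 57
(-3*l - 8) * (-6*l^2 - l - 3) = 18*l^3 + 51*l^2 + 17*l + 24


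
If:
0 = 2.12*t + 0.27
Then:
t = -0.13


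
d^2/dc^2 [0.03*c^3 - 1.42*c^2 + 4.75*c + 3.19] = 0.18*c - 2.84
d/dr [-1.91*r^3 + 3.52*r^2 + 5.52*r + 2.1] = -5.73*r^2 + 7.04*r + 5.52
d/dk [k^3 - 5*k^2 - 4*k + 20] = 3*k^2 - 10*k - 4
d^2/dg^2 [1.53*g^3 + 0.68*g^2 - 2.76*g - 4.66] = 9.18*g + 1.36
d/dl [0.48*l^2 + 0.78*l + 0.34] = 0.96*l + 0.78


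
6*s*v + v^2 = v*(6*s + v)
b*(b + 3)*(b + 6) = b^3 + 9*b^2 + 18*b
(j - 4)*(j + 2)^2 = j^3 - 12*j - 16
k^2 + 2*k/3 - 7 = (k - 7/3)*(k + 3)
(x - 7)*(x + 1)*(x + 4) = x^3 - 2*x^2 - 31*x - 28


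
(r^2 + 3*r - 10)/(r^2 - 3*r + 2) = (r + 5)/(r - 1)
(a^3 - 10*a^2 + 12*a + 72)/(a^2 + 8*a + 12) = (a^2 - 12*a + 36)/(a + 6)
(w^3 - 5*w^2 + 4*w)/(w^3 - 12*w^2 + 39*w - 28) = w/(w - 7)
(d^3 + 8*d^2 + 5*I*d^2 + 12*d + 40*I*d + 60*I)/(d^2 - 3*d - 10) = (d^2 + d*(6 + 5*I) + 30*I)/(d - 5)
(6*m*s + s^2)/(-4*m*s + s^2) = (6*m + s)/(-4*m + s)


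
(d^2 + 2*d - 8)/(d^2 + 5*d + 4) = (d - 2)/(d + 1)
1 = 1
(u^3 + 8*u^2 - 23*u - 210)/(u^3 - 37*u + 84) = (u^2 + u - 30)/(u^2 - 7*u + 12)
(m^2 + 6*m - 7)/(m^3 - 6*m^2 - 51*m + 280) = (m - 1)/(m^2 - 13*m + 40)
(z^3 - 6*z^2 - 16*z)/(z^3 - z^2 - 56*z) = (z + 2)/(z + 7)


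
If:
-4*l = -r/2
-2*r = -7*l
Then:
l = 0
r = 0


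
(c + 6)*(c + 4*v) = c^2 + 4*c*v + 6*c + 24*v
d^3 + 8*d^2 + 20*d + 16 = (d + 2)^2*(d + 4)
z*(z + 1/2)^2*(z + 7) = z^4 + 8*z^3 + 29*z^2/4 + 7*z/4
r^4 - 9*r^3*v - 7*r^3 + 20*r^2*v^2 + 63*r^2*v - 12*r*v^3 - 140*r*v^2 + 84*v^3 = (r - 7)*(r - 6*v)*(r - 2*v)*(r - v)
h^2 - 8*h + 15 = (h - 5)*(h - 3)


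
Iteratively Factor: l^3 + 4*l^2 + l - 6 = (l + 3)*(l^2 + l - 2) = (l + 2)*(l + 3)*(l - 1)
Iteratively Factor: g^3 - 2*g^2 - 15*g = (g - 5)*(g^2 + 3*g) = g*(g - 5)*(g + 3)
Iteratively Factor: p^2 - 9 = (p - 3)*(p + 3)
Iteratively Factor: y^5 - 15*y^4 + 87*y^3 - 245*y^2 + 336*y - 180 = (y - 3)*(y^4 - 12*y^3 + 51*y^2 - 92*y + 60) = (y - 3)*(y - 2)*(y^3 - 10*y^2 + 31*y - 30) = (y - 5)*(y - 3)*(y - 2)*(y^2 - 5*y + 6) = (y - 5)*(y - 3)^2*(y - 2)*(y - 2)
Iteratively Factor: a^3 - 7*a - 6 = (a - 3)*(a^2 + 3*a + 2) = (a - 3)*(a + 1)*(a + 2)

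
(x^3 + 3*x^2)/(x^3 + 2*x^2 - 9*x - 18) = x^2/(x^2 - x - 6)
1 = 1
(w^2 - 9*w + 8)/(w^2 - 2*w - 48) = (w - 1)/(w + 6)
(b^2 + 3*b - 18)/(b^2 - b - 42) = (b - 3)/(b - 7)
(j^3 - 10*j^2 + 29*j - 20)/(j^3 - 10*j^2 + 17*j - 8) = (j^2 - 9*j + 20)/(j^2 - 9*j + 8)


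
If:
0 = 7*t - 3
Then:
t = 3/7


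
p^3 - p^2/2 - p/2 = p*(p - 1)*(p + 1/2)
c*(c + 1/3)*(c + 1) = c^3 + 4*c^2/3 + c/3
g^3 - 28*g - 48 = (g - 6)*(g + 2)*(g + 4)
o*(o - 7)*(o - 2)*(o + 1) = o^4 - 8*o^3 + 5*o^2 + 14*o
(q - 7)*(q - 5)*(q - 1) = q^3 - 13*q^2 + 47*q - 35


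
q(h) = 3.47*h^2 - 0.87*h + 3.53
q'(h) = 6.94*h - 0.87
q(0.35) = 3.65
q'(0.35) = 1.56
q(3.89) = 52.65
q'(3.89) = 26.13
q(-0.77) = 6.26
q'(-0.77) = -6.21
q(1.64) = 11.44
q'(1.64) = 10.51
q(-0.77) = 6.26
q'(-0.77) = -6.21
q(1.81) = 13.32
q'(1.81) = 11.69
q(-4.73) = 85.28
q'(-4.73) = -33.70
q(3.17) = 35.64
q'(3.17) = 21.13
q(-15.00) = 797.33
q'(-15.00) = -104.97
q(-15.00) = 797.33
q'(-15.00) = -104.97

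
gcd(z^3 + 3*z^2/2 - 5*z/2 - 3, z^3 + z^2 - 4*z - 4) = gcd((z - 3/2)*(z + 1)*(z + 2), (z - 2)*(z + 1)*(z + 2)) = z^2 + 3*z + 2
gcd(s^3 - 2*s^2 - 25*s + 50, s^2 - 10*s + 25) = s - 5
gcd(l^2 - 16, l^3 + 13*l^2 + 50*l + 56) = l + 4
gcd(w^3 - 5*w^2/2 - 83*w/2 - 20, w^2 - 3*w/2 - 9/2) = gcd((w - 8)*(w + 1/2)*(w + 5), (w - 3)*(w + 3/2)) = 1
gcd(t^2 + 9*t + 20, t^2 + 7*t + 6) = 1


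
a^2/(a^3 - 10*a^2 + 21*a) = a/(a^2 - 10*a + 21)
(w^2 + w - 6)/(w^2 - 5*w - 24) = (w - 2)/(w - 8)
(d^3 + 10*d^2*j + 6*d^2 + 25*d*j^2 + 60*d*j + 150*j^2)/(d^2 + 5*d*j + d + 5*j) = (d^2 + 5*d*j + 6*d + 30*j)/(d + 1)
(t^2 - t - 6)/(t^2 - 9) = (t + 2)/(t + 3)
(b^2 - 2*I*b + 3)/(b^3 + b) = (b - 3*I)/(b*(b - I))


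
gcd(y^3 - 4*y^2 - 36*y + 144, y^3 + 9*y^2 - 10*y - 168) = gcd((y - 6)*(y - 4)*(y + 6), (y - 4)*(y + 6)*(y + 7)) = y^2 + 2*y - 24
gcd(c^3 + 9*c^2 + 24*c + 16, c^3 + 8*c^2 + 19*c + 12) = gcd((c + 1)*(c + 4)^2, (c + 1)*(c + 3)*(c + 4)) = c^2 + 5*c + 4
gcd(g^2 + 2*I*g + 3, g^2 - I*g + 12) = g + 3*I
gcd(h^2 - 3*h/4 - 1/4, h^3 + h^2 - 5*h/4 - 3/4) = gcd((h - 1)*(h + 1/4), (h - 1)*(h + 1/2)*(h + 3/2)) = h - 1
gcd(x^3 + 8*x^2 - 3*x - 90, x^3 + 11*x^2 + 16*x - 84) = x + 6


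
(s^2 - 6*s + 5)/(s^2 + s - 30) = (s - 1)/(s + 6)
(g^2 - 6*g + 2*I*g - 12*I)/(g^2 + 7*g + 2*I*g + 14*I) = (g - 6)/(g + 7)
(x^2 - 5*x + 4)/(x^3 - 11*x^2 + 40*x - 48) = (x - 1)/(x^2 - 7*x + 12)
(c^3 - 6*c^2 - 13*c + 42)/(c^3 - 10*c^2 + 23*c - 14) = (c + 3)/(c - 1)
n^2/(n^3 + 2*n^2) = 1/(n + 2)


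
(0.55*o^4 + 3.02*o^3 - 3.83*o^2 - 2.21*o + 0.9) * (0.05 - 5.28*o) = -2.904*o^5 - 15.9181*o^4 + 20.3734*o^3 + 11.4773*o^2 - 4.8625*o + 0.045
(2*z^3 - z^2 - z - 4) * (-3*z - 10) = -6*z^4 - 17*z^3 + 13*z^2 + 22*z + 40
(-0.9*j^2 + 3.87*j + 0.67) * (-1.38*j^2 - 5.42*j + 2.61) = 1.242*j^4 - 0.462599999999999*j^3 - 24.249*j^2 + 6.4693*j + 1.7487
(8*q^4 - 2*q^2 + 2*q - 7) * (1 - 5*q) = -40*q^5 + 8*q^4 + 10*q^3 - 12*q^2 + 37*q - 7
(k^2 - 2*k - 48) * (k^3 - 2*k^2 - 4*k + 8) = k^5 - 4*k^4 - 48*k^3 + 112*k^2 + 176*k - 384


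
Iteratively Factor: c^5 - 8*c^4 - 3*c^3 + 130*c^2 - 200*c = (c + 4)*(c^4 - 12*c^3 + 45*c^2 - 50*c) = c*(c + 4)*(c^3 - 12*c^2 + 45*c - 50) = c*(c - 5)*(c + 4)*(c^2 - 7*c + 10) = c*(c - 5)^2*(c + 4)*(c - 2)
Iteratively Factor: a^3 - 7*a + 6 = (a - 1)*(a^2 + a - 6) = (a - 1)*(a + 3)*(a - 2)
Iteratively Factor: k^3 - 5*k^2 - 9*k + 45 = (k + 3)*(k^2 - 8*k + 15) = (k - 5)*(k + 3)*(k - 3)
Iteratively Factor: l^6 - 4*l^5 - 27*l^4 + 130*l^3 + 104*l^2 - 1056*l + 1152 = (l - 3)*(l^5 - l^4 - 30*l^3 + 40*l^2 + 224*l - 384) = (l - 3)^2*(l^4 + 2*l^3 - 24*l^2 - 32*l + 128) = (l - 3)^2*(l + 4)*(l^3 - 2*l^2 - 16*l + 32) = (l - 3)^2*(l + 4)^2*(l^2 - 6*l + 8) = (l - 3)^2*(l - 2)*(l + 4)^2*(l - 4)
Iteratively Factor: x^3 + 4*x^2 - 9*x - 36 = (x + 4)*(x^2 - 9) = (x - 3)*(x + 4)*(x + 3)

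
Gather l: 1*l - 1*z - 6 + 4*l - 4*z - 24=5*l - 5*z - 30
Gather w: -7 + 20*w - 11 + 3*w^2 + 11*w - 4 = 3*w^2 + 31*w - 22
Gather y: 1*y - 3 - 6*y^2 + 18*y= -6*y^2 + 19*y - 3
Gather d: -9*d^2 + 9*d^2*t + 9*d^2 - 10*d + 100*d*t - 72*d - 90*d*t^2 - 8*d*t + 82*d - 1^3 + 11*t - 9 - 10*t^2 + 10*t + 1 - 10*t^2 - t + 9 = 9*d^2*t + d*(-90*t^2 + 92*t) - 20*t^2 + 20*t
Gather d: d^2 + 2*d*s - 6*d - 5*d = d^2 + d*(2*s - 11)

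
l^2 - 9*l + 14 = (l - 7)*(l - 2)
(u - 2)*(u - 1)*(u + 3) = u^3 - 7*u + 6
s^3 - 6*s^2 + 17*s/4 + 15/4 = (s - 5)*(s - 3/2)*(s + 1/2)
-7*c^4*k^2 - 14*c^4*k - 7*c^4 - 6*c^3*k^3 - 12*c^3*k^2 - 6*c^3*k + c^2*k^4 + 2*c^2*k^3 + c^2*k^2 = (-7*c + k)*(c + k)*(c*k + c)^2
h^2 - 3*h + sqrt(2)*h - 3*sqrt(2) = (h - 3)*(h + sqrt(2))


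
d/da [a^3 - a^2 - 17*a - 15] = 3*a^2 - 2*a - 17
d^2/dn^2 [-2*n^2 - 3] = -4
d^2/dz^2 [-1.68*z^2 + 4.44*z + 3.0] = -3.36000000000000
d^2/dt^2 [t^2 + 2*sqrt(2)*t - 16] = 2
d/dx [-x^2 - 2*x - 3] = -2*x - 2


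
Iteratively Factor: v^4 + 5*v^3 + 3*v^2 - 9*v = (v + 3)*(v^3 + 2*v^2 - 3*v) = v*(v + 3)*(v^2 + 2*v - 3) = v*(v + 3)^2*(v - 1)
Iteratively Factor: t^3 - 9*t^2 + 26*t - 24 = (t - 4)*(t^2 - 5*t + 6) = (t - 4)*(t - 2)*(t - 3)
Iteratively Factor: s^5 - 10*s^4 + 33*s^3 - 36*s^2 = (s)*(s^4 - 10*s^3 + 33*s^2 - 36*s) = s^2*(s^3 - 10*s^2 + 33*s - 36) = s^2*(s - 3)*(s^2 - 7*s + 12) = s^2*(s - 4)*(s - 3)*(s - 3)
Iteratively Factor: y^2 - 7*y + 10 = (y - 2)*(y - 5)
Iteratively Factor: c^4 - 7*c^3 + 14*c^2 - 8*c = (c - 4)*(c^3 - 3*c^2 + 2*c) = (c - 4)*(c - 1)*(c^2 - 2*c) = c*(c - 4)*(c - 1)*(c - 2)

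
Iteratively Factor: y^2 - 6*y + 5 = (y - 1)*(y - 5)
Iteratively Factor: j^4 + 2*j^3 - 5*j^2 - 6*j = (j + 1)*(j^3 + j^2 - 6*j) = (j - 2)*(j + 1)*(j^2 + 3*j) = j*(j - 2)*(j + 1)*(j + 3)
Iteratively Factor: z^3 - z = (z + 1)*(z^2 - z) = (z - 1)*(z + 1)*(z)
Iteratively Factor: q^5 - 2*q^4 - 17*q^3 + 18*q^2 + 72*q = (q)*(q^4 - 2*q^3 - 17*q^2 + 18*q + 72) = q*(q - 3)*(q^3 + q^2 - 14*q - 24) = q*(q - 4)*(q - 3)*(q^2 + 5*q + 6) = q*(q - 4)*(q - 3)*(q + 2)*(q + 3)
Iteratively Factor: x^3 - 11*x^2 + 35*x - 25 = (x - 5)*(x^2 - 6*x + 5) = (x - 5)*(x - 1)*(x - 5)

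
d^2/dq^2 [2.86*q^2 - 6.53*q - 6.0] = 5.72000000000000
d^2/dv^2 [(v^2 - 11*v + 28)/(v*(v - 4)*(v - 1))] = 2*(v^3 - 21*v^2 + 21*v - 7)/(v^3*(v^3 - 3*v^2 + 3*v - 1))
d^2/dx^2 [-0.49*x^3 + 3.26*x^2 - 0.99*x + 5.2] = 6.52 - 2.94*x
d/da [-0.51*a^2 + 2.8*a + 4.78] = 2.8 - 1.02*a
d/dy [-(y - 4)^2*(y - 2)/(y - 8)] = (y - 4)*((8 - 3*y)*(y - 8) + (y - 4)*(y - 2))/(y - 8)^2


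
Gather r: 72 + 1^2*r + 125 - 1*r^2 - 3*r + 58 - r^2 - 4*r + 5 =-2*r^2 - 6*r + 260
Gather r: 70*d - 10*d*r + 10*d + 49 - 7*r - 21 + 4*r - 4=80*d + r*(-10*d - 3) + 24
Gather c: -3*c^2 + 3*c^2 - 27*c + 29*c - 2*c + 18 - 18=0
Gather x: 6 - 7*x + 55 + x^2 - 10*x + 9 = x^2 - 17*x + 70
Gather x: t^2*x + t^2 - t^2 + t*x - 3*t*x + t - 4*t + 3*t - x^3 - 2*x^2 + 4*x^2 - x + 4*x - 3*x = -x^3 + 2*x^2 + x*(t^2 - 2*t)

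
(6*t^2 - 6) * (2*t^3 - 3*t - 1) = 12*t^5 - 30*t^3 - 6*t^2 + 18*t + 6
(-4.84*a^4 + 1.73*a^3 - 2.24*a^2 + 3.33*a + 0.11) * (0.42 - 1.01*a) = 4.8884*a^5 - 3.7801*a^4 + 2.989*a^3 - 4.3041*a^2 + 1.2875*a + 0.0462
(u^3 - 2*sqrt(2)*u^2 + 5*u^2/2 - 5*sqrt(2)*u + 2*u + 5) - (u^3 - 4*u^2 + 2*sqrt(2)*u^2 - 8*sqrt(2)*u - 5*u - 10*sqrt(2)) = -4*sqrt(2)*u^2 + 13*u^2/2 + 3*sqrt(2)*u + 7*u + 5 + 10*sqrt(2)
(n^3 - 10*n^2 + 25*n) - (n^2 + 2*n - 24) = n^3 - 11*n^2 + 23*n + 24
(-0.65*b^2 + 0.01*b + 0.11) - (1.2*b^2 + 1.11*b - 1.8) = -1.85*b^2 - 1.1*b + 1.91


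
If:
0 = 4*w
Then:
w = 0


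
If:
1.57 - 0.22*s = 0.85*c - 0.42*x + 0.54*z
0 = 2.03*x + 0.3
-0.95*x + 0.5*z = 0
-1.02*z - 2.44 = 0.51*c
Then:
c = -4.22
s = 23.86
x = -0.15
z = -0.28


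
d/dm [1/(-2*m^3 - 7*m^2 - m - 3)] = (6*m^2 + 14*m + 1)/(2*m^3 + 7*m^2 + m + 3)^2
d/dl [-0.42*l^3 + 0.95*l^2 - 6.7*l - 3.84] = -1.26*l^2 + 1.9*l - 6.7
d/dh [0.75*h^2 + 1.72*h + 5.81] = 1.5*h + 1.72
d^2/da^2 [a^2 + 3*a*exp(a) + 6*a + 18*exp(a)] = 3*a*exp(a) + 24*exp(a) + 2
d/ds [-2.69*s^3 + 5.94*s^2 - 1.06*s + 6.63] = -8.07*s^2 + 11.88*s - 1.06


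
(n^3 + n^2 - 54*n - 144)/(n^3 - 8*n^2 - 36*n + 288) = (n + 3)/(n - 6)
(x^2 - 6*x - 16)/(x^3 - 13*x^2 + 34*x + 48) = (x + 2)/(x^2 - 5*x - 6)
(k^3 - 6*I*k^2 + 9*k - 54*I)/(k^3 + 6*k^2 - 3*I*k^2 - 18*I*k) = (k^2 - 3*I*k + 18)/(k*(k + 6))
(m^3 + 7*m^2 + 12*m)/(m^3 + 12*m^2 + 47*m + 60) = m/(m + 5)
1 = 1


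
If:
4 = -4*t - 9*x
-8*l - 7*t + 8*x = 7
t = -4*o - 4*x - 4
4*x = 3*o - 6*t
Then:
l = -1425/1048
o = -72/131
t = 4/131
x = -60/131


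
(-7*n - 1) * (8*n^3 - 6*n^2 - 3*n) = -56*n^4 + 34*n^3 + 27*n^2 + 3*n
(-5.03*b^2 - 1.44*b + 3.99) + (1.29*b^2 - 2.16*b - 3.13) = -3.74*b^2 - 3.6*b + 0.86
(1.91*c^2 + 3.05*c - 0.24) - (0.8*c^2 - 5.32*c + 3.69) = 1.11*c^2 + 8.37*c - 3.93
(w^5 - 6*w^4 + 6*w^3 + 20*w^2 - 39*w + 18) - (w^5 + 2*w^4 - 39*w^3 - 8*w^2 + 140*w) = -8*w^4 + 45*w^3 + 28*w^2 - 179*w + 18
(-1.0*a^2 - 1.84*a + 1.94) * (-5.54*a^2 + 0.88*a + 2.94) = 5.54*a^4 + 9.3136*a^3 - 15.3068*a^2 - 3.7024*a + 5.7036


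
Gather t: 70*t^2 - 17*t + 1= 70*t^2 - 17*t + 1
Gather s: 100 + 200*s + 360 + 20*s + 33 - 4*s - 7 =216*s + 486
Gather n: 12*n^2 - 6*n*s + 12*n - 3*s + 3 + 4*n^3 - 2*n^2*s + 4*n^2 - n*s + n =4*n^3 + n^2*(16 - 2*s) + n*(13 - 7*s) - 3*s + 3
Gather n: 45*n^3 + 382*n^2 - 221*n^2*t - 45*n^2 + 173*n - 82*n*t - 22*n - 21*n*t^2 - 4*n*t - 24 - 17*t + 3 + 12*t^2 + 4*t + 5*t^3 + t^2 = 45*n^3 + n^2*(337 - 221*t) + n*(-21*t^2 - 86*t + 151) + 5*t^3 + 13*t^2 - 13*t - 21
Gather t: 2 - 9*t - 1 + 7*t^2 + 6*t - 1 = 7*t^2 - 3*t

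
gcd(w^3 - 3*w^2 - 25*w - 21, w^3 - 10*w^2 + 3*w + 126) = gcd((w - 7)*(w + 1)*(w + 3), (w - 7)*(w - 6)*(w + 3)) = w^2 - 4*w - 21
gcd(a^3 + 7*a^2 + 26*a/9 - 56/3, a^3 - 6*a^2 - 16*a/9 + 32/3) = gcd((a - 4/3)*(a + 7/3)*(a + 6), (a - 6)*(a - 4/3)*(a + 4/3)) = a - 4/3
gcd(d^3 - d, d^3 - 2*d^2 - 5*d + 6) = d - 1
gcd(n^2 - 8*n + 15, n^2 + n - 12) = n - 3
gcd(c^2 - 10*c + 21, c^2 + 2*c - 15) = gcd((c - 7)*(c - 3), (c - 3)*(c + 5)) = c - 3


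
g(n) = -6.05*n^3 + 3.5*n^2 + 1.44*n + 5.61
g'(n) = -18.15*n^2 + 7.0*n + 1.44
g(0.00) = 5.61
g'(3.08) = -149.18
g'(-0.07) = 0.86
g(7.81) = -2651.75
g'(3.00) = -140.91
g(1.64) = -9.30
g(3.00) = -121.92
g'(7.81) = -1050.97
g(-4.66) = 687.13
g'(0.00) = 1.44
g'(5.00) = -417.31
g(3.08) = -133.52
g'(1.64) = -35.90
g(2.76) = -90.95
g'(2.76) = -117.50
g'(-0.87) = -18.39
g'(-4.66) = -425.32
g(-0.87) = 10.99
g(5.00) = -655.94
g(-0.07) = 5.53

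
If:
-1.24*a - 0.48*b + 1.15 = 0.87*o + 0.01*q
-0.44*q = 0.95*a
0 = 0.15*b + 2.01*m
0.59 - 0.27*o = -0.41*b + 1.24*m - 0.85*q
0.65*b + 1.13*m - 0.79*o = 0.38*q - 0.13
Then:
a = 0.31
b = 0.33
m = -0.02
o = 0.71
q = -0.66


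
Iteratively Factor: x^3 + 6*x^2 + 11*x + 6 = (x + 3)*(x^2 + 3*x + 2) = (x + 2)*(x + 3)*(x + 1)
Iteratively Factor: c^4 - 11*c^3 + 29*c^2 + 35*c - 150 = (c + 2)*(c^3 - 13*c^2 + 55*c - 75) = (c - 5)*(c + 2)*(c^2 - 8*c + 15) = (c - 5)*(c - 3)*(c + 2)*(c - 5)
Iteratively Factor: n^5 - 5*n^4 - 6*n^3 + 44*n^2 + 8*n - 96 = (n + 2)*(n^4 - 7*n^3 + 8*n^2 + 28*n - 48) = (n - 3)*(n + 2)*(n^3 - 4*n^2 - 4*n + 16) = (n - 3)*(n - 2)*(n + 2)*(n^2 - 2*n - 8) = (n - 3)*(n - 2)*(n + 2)^2*(n - 4)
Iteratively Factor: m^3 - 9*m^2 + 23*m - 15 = (m - 1)*(m^2 - 8*m + 15) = (m - 5)*(m - 1)*(m - 3)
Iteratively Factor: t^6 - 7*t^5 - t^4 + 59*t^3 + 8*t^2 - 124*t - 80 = (t + 1)*(t^5 - 8*t^4 + 7*t^3 + 52*t^2 - 44*t - 80) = (t - 2)*(t + 1)*(t^4 - 6*t^3 - 5*t^2 + 42*t + 40) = (t - 5)*(t - 2)*(t + 1)*(t^3 - t^2 - 10*t - 8) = (t - 5)*(t - 2)*(t + 1)*(t + 2)*(t^2 - 3*t - 4) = (t - 5)*(t - 2)*(t + 1)^2*(t + 2)*(t - 4)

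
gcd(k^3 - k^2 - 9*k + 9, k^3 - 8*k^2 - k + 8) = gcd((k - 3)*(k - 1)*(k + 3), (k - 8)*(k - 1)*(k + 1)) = k - 1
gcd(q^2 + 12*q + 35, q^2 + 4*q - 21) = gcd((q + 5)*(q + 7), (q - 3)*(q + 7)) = q + 7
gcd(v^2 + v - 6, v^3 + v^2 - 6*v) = v^2 + v - 6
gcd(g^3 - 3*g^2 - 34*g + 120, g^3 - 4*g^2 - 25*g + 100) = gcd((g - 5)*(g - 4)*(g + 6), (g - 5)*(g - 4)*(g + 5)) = g^2 - 9*g + 20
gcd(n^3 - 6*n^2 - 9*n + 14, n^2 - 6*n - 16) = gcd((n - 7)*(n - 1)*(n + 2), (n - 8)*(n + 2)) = n + 2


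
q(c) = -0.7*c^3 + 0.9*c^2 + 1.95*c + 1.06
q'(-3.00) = -22.35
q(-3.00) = 22.21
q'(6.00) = -62.85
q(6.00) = -106.04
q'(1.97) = -2.65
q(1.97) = 3.04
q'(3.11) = -12.76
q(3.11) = -5.23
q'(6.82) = -83.45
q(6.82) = -165.83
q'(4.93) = -40.22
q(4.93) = -51.33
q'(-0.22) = 1.45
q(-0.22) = 0.68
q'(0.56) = 2.30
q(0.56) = 2.31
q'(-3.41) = -28.61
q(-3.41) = 32.63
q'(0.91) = 1.85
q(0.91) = 3.05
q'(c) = -2.1*c^2 + 1.8*c + 1.95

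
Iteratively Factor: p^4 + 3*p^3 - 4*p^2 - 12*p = (p + 2)*(p^3 + p^2 - 6*p) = (p - 2)*(p + 2)*(p^2 + 3*p) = (p - 2)*(p + 2)*(p + 3)*(p)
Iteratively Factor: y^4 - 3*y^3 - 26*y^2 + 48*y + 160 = (y - 5)*(y^3 + 2*y^2 - 16*y - 32) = (y - 5)*(y - 4)*(y^2 + 6*y + 8) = (y - 5)*(y - 4)*(y + 2)*(y + 4)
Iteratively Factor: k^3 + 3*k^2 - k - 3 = (k - 1)*(k^2 + 4*k + 3) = (k - 1)*(k + 3)*(k + 1)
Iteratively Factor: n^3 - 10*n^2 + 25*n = (n - 5)*(n^2 - 5*n) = (n - 5)^2*(n)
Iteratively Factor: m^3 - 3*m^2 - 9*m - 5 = (m - 5)*(m^2 + 2*m + 1) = (m - 5)*(m + 1)*(m + 1)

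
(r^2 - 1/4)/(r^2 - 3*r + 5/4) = (2*r + 1)/(2*r - 5)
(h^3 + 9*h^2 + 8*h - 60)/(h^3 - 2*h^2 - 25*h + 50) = (h + 6)/(h - 5)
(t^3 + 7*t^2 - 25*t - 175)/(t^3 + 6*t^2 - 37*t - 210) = (t - 5)/(t - 6)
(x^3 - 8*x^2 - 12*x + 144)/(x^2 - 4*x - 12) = (x^2 - 2*x - 24)/(x + 2)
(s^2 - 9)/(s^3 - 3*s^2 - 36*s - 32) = (9 - s^2)/(-s^3 + 3*s^2 + 36*s + 32)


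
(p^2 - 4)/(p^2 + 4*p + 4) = (p - 2)/(p + 2)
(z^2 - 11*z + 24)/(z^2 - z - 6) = (z - 8)/(z + 2)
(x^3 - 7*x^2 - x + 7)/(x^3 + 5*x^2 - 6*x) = (x^2 - 6*x - 7)/(x*(x + 6))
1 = 1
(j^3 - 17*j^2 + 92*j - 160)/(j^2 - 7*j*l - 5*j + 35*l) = (j^2 - 12*j + 32)/(j - 7*l)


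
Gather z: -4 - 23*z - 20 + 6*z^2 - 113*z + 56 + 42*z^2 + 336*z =48*z^2 + 200*z + 32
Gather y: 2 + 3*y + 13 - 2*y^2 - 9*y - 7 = -2*y^2 - 6*y + 8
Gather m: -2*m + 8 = 8 - 2*m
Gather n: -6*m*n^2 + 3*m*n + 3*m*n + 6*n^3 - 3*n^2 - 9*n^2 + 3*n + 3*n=6*n^3 + n^2*(-6*m - 12) + n*(6*m + 6)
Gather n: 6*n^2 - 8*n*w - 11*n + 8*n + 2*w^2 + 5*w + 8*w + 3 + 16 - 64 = 6*n^2 + n*(-8*w - 3) + 2*w^2 + 13*w - 45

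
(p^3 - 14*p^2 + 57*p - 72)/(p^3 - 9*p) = (p^2 - 11*p + 24)/(p*(p + 3))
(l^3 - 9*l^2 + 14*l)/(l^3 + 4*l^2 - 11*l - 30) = l*(l^2 - 9*l + 14)/(l^3 + 4*l^2 - 11*l - 30)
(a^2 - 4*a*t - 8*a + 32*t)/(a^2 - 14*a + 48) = (a - 4*t)/(a - 6)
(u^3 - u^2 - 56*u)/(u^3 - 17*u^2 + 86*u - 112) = u*(u + 7)/(u^2 - 9*u + 14)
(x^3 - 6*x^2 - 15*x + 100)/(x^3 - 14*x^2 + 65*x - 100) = (x + 4)/(x - 4)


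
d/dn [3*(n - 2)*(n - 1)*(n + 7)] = 9*n^2 + 24*n - 57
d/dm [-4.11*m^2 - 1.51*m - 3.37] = -8.22*m - 1.51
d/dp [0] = 0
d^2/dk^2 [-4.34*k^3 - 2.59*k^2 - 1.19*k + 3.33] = -26.04*k - 5.18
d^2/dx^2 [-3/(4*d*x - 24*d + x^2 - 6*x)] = 6*(4*d*x - 24*d + x^2 - 6*x - 4*(2*d + x - 3)^2)/(4*d*x - 24*d + x^2 - 6*x)^3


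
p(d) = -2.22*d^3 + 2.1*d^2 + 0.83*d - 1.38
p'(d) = -6.66*d^2 + 4.2*d + 0.83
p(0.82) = -0.51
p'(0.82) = -0.20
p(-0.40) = -1.23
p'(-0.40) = -1.92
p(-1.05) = 2.63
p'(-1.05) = -10.92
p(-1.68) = 13.68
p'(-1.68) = -25.02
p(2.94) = -37.20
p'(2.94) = -44.39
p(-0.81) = 0.51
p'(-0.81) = -6.94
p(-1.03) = 2.42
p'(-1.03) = -10.56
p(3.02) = -40.87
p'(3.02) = -47.23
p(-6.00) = 548.76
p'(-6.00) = -264.13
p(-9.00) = 1779.63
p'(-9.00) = -576.43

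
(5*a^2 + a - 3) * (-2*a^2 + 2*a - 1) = -10*a^4 + 8*a^3 + 3*a^2 - 7*a + 3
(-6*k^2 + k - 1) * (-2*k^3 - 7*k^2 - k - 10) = 12*k^5 + 40*k^4 + k^3 + 66*k^2 - 9*k + 10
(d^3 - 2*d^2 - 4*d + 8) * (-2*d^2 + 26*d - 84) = -2*d^5 + 30*d^4 - 128*d^3 + 48*d^2 + 544*d - 672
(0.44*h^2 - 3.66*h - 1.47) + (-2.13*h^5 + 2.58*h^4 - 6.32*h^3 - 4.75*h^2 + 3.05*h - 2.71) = -2.13*h^5 + 2.58*h^4 - 6.32*h^3 - 4.31*h^2 - 0.61*h - 4.18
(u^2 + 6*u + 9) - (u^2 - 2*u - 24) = 8*u + 33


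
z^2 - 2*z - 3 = (z - 3)*(z + 1)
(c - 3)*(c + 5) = c^2 + 2*c - 15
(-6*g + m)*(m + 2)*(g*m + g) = -6*g^2*m^2 - 18*g^2*m - 12*g^2 + g*m^3 + 3*g*m^2 + 2*g*m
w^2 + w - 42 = (w - 6)*(w + 7)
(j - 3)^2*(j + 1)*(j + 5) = j^4 - 22*j^2 + 24*j + 45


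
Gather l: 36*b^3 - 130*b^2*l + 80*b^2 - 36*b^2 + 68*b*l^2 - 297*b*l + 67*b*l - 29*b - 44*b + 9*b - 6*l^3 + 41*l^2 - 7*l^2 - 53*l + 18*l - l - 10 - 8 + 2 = 36*b^3 + 44*b^2 - 64*b - 6*l^3 + l^2*(68*b + 34) + l*(-130*b^2 - 230*b - 36) - 16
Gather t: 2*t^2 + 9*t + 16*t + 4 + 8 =2*t^2 + 25*t + 12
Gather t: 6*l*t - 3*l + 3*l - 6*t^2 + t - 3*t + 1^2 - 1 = -6*t^2 + t*(6*l - 2)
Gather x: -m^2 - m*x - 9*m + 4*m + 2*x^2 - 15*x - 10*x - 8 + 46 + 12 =-m^2 - 5*m + 2*x^2 + x*(-m - 25) + 50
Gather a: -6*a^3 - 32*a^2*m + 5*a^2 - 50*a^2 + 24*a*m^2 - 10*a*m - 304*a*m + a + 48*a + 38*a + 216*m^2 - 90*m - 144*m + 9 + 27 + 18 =-6*a^3 + a^2*(-32*m - 45) + a*(24*m^2 - 314*m + 87) + 216*m^2 - 234*m + 54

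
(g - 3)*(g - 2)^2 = g^3 - 7*g^2 + 16*g - 12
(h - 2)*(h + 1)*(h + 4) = h^3 + 3*h^2 - 6*h - 8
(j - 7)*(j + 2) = j^2 - 5*j - 14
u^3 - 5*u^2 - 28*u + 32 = (u - 8)*(u - 1)*(u + 4)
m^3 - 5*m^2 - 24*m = m*(m - 8)*(m + 3)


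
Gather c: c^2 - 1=c^2 - 1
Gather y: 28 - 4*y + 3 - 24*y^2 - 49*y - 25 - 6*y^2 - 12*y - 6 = -30*y^2 - 65*y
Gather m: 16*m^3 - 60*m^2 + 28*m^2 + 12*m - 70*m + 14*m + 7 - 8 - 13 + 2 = 16*m^3 - 32*m^2 - 44*m - 12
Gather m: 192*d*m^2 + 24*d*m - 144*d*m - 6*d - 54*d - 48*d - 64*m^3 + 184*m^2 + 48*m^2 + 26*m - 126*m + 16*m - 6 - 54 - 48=-108*d - 64*m^3 + m^2*(192*d + 232) + m*(-120*d - 84) - 108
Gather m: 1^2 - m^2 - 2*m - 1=-m^2 - 2*m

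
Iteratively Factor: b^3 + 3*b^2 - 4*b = (b + 4)*(b^2 - b) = (b - 1)*(b + 4)*(b)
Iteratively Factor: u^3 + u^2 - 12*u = (u)*(u^2 + u - 12) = u*(u - 3)*(u + 4)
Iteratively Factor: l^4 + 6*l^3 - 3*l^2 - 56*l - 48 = (l - 3)*(l^3 + 9*l^2 + 24*l + 16) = (l - 3)*(l + 4)*(l^2 + 5*l + 4) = (l - 3)*(l + 1)*(l + 4)*(l + 4)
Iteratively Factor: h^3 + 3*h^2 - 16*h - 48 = (h + 3)*(h^2 - 16) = (h + 3)*(h + 4)*(h - 4)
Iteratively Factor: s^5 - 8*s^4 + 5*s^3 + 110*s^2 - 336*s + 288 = (s - 3)*(s^4 - 5*s^3 - 10*s^2 + 80*s - 96) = (s - 3)^2*(s^3 - 2*s^2 - 16*s + 32) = (s - 3)^2*(s - 2)*(s^2 - 16) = (s - 4)*(s - 3)^2*(s - 2)*(s + 4)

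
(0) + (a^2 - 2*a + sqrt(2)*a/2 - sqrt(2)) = a^2 - 2*a + sqrt(2)*a/2 - sqrt(2)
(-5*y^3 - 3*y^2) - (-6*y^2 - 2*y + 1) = -5*y^3 + 3*y^2 + 2*y - 1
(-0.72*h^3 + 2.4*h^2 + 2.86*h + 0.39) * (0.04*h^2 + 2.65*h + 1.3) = -0.0288*h^5 - 1.812*h^4 + 5.5384*h^3 + 10.7146*h^2 + 4.7515*h + 0.507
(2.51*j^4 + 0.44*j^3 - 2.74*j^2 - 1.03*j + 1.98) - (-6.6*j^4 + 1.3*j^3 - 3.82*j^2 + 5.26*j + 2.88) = 9.11*j^4 - 0.86*j^3 + 1.08*j^2 - 6.29*j - 0.9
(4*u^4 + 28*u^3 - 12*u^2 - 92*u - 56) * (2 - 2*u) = -8*u^5 - 48*u^4 + 80*u^3 + 160*u^2 - 72*u - 112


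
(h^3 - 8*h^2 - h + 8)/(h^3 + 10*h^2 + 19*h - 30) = (h^2 - 7*h - 8)/(h^2 + 11*h + 30)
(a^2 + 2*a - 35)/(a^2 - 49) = (a - 5)/(a - 7)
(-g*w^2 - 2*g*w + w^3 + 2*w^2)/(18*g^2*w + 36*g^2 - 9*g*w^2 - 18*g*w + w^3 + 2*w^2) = w*(-g + w)/(18*g^2 - 9*g*w + w^2)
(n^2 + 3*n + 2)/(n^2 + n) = (n + 2)/n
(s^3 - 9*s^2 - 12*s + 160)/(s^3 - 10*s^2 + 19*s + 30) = (s^2 - 4*s - 32)/(s^2 - 5*s - 6)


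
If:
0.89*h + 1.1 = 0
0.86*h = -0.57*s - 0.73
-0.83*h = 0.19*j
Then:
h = -1.24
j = 5.40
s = 0.58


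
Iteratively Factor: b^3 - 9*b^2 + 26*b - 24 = (b - 3)*(b^2 - 6*b + 8) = (b - 3)*(b - 2)*(b - 4)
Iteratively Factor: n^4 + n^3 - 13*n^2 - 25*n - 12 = (n + 1)*(n^3 - 13*n - 12) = (n - 4)*(n + 1)*(n^2 + 4*n + 3) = (n - 4)*(n + 1)^2*(n + 3)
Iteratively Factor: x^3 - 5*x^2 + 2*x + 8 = (x - 4)*(x^2 - x - 2) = (x - 4)*(x - 2)*(x + 1)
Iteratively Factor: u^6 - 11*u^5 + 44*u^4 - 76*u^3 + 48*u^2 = (u - 3)*(u^5 - 8*u^4 + 20*u^3 - 16*u^2) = (u - 3)*(u - 2)*(u^4 - 6*u^3 + 8*u^2) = (u - 3)*(u - 2)^2*(u^3 - 4*u^2) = (u - 4)*(u - 3)*(u - 2)^2*(u^2) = u*(u - 4)*(u - 3)*(u - 2)^2*(u)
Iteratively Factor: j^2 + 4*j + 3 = (j + 1)*(j + 3)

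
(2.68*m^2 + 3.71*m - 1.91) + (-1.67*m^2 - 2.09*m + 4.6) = 1.01*m^2 + 1.62*m + 2.69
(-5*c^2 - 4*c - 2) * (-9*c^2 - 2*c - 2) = 45*c^4 + 46*c^3 + 36*c^2 + 12*c + 4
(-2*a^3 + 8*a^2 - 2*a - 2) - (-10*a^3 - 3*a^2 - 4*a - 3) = 8*a^3 + 11*a^2 + 2*a + 1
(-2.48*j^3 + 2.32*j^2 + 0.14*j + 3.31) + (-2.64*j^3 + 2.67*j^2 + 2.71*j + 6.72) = -5.12*j^3 + 4.99*j^2 + 2.85*j + 10.03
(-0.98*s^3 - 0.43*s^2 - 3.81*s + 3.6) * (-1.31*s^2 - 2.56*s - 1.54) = 1.2838*s^5 + 3.0721*s^4 + 7.6011*s^3 + 5.6998*s^2 - 3.3486*s - 5.544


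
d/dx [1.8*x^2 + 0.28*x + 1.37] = 3.6*x + 0.28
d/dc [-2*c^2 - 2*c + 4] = -4*c - 2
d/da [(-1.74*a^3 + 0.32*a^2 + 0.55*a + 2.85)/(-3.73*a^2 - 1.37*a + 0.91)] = (6.4902*a^4 + 4.7676*a^3 - 3.1371*a^2 + 21.8434*a + 4.405)/(13.9129*a^4 + 10.2202*a^3 - 4.9117*a^2 - 2.4934*a + 0.8281)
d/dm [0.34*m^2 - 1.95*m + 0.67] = 0.68*m - 1.95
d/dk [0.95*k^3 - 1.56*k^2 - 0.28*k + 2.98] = 2.85*k^2 - 3.12*k - 0.28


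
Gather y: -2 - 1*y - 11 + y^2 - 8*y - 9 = y^2 - 9*y - 22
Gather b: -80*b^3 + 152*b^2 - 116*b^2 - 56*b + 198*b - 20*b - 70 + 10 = -80*b^3 + 36*b^2 + 122*b - 60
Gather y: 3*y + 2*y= 5*y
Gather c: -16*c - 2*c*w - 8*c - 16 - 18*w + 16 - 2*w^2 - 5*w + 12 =c*(-2*w - 24) - 2*w^2 - 23*w + 12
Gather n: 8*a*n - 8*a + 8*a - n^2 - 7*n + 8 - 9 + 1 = -n^2 + n*(8*a - 7)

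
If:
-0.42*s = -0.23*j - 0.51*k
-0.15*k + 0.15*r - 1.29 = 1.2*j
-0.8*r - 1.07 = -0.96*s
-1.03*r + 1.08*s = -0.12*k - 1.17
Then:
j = 0.86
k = 35.63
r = 51.15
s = 43.74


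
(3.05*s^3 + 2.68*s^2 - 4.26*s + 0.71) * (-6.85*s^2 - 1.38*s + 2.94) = -20.8925*s^5 - 22.567*s^4 + 34.4496*s^3 + 8.8945*s^2 - 13.5042*s + 2.0874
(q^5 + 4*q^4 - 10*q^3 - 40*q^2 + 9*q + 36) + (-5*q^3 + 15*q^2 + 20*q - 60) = q^5 + 4*q^4 - 15*q^3 - 25*q^2 + 29*q - 24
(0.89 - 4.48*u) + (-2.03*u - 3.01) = -6.51*u - 2.12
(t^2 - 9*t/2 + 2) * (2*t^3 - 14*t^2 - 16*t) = 2*t^5 - 23*t^4 + 51*t^3 + 44*t^2 - 32*t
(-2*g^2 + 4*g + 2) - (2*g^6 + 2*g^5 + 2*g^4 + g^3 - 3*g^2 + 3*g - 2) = -2*g^6 - 2*g^5 - 2*g^4 - g^3 + g^2 + g + 4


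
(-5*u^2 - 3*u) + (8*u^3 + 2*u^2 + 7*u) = 8*u^3 - 3*u^2 + 4*u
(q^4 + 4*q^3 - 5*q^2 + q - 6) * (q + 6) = q^5 + 10*q^4 + 19*q^3 - 29*q^2 - 36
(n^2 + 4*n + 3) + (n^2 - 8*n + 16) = 2*n^2 - 4*n + 19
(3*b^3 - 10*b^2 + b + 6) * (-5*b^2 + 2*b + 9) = -15*b^5 + 56*b^4 + 2*b^3 - 118*b^2 + 21*b + 54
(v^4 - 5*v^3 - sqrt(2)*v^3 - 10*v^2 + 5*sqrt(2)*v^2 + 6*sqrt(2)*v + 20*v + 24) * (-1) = -v^4 + sqrt(2)*v^3 + 5*v^3 - 5*sqrt(2)*v^2 + 10*v^2 - 20*v - 6*sqrt(2)*v - 24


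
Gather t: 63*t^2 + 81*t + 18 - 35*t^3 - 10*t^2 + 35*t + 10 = -35*t^3 + 53*t^2 + 116*t + 28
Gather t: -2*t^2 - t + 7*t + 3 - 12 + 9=-2*t^2 + 6*t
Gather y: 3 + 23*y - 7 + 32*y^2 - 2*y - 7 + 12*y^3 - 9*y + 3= 12*y^3 + 32*y^2 + 12*y - 8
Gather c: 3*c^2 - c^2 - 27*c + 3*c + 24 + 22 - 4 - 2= 2*c^2 - 24*c + 40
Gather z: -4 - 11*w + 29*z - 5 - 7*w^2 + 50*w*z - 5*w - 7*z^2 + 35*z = -7*w^2 - 16*w - 7*z^2 + z*(50*w + 64) - 9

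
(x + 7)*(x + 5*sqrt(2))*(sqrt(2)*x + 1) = sqrt(2)*x^3 + 7*sqrt(2)*x^2 + 11*x^2 + 5*sqrt(2)*x + 77*x + 35*sqrt(2)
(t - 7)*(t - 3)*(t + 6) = t^3 - 4*t^2 - 39*t + 126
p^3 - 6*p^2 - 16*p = p*(p - 8)*(p + 2)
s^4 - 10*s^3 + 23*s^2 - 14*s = s*(s - 7)*(s - 2)*(s - 1)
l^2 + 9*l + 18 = (l + 3)*(l + 6)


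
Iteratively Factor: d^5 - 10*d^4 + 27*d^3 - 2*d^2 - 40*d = (d - 2)*(d^4 - 8*d^3 + 11*d^2 + 20*d) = (d - 5)*(d - 2)*(d^3 - 3*d^2 - 4*d) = (d - 5)*(d - 2)*(d + 1)*(d^2 - 4*d) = d*(d - 5)*(d - 2)*(d + 1)*(d - 4)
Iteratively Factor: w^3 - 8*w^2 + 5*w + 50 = (w + 2)*(w^2 - 10*w + 25) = (w - 5)*(w + 2)*(w - 5)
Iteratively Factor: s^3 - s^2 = (s)*(s^2 - s) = s^2*(s - 1)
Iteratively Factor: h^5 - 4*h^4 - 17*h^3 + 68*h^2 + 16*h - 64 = (h - 4)*(h^4 - 17*h^2 + 16) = (h - 4)^2*(h^3 + 4*h^2 - h - 4) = (h - 4)^2*(h - 1)*(h^2 + 5*h + 4) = (h - 4)^2*(h - 1)*(h + 1)*(h + 4)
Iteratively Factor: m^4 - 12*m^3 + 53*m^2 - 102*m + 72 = (m - 4)*(m^3 - 8*m^2 + 21*m - 18) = (m - 4)*(m - 3)*(m^2 - 5*m + 6) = (m - 4)*(m - 3)*(m - 2)*(m - 3)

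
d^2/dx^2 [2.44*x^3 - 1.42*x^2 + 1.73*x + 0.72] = 14.64*x - 2.84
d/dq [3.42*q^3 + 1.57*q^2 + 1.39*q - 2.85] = 10.26*q^2 + 3.14*q + 1.39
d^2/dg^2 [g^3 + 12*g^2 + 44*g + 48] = 6*g + 24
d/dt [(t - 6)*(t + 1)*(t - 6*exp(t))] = -6*t^2*exp(t) + 3*t^2 + 18*t*exp(t) - 10*t + 66*exp(t) - 6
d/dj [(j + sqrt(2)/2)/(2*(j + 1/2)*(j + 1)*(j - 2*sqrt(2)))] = ((j + 1)*(j - 2*sqrt(2))*(2*j + 1) - (j + 1)*(j - 2*sqrt(2))*(2*j + sqrt(2)) - (j + 1)*(2*j + 1)*(2*j + sqrt(2))/2 - (j - 2*sqrt(2))*(2*j + 1)*(2*j + sqrt(2))/2)/((j + 1)^2*(j - 2*sqrt(2))^2*(2*j + 1)^2)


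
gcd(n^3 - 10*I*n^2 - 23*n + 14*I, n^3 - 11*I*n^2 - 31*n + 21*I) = n^2 - 8*I*n - 7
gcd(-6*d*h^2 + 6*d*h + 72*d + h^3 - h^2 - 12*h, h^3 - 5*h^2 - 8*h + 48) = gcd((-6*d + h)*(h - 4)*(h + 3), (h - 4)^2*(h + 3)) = h^2 - h - 12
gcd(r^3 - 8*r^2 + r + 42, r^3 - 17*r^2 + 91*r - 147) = r^2 - 10*r + 21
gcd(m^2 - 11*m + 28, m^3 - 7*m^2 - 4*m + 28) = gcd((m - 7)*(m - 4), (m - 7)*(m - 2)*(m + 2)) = m - 7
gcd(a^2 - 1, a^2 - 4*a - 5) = a + 1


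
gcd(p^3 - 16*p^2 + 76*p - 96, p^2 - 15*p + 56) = p - 8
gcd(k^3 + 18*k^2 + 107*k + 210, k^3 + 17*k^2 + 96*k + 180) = k^2 + 11*k + 30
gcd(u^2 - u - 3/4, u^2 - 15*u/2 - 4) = u + 1/2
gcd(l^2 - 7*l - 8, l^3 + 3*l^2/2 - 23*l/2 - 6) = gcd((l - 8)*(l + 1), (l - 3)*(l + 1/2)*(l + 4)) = 1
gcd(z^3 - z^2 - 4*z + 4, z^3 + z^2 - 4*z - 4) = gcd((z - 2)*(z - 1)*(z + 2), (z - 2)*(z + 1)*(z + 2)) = z^2 - 4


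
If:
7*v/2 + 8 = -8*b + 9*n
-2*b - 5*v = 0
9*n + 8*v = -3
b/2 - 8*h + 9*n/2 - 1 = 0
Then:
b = -55/17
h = -79/68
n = -227/153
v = 22/17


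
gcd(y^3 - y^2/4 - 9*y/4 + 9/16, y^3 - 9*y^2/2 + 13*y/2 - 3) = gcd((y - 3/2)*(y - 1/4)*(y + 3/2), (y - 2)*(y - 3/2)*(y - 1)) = y - 3/2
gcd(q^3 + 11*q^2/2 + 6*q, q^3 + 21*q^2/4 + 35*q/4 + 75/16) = q + 3/2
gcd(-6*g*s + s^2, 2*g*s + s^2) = s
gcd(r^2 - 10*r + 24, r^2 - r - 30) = r - 6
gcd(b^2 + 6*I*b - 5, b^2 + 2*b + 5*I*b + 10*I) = b + 5*I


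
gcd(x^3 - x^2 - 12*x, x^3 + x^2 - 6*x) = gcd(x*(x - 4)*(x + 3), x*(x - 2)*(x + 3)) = x^2 + 3*x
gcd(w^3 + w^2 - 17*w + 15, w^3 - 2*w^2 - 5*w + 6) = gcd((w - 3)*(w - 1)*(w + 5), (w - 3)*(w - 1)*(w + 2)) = w^2 - 4*w + 3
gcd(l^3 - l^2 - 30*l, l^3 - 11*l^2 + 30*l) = l^2 - 6*l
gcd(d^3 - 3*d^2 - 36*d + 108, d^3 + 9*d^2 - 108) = d^2 + 3*d - 18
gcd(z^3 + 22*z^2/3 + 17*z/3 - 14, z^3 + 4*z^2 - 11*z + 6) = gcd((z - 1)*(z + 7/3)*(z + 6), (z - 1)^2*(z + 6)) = z^2 + 5*z - 6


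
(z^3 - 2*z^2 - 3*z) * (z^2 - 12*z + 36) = z^5 - 14*z^4 + 57*z^3 - 36*z^2 - 108*z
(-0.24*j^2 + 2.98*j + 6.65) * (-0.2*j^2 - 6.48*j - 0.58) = 0.048*j^4 + 0.9592*j^3 - 20.5012*j^2 - 44.8204*j - 3.857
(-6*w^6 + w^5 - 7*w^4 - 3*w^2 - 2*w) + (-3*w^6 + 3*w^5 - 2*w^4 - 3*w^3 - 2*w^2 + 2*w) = -9*w^6 + 4*w^5 - 9*w^4 - 3*w^3 - 5*w^2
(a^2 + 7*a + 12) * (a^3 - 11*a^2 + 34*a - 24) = a^5 - 4*a^4 - 31*a^3 + 82*a^2 + 240*a - 288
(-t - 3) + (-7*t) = -8*t - 3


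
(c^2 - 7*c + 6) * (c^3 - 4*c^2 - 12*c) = c^5 - 11*c^4 + 22*c^3 + 60*c^2 - 72*c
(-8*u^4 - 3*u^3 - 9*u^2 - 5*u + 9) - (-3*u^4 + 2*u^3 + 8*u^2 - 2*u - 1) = -5*u^4 - 5*u^3 - 17*u^2 - 3*u + 10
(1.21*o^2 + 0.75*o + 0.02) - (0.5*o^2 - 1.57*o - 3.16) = 0.71*o^2 + 2.32*o + 3.18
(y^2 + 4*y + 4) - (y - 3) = y^2 + 3*y + 7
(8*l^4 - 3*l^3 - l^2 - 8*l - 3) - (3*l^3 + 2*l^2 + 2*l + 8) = 8*l^4 - 6*l^3 - 3*l^2 - 10*l - 11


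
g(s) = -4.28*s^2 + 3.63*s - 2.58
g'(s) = 3.63 - 8.56*s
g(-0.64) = -6.66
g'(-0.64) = 9.11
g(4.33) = -67.11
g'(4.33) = -33.43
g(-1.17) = -12.69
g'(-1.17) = 13.65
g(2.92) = -28.47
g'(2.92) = -21.37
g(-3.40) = -64.40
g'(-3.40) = 32.73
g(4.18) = -62.19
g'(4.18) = -32.15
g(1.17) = -4.19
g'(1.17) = -6.39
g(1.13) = -3.94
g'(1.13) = -6.04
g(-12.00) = -662.46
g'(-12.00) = 106.35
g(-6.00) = -178.44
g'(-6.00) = 54.99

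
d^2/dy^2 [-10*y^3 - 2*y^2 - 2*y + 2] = -60*y - 4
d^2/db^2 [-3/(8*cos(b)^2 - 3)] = 48*(16*sin(b)^4 - 14*sin(b)^2 - 5)/(8*cos(b)^2 - 3)^3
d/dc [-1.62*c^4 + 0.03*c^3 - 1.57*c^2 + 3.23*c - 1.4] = -6.48*c^3 + 0.09*c^2 - 3.14*c + 3.23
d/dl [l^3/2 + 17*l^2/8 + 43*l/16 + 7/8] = 3*l^2/2 + 17*l/4 + 43/16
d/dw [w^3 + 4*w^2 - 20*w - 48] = 3*w^2 + 8*w - 20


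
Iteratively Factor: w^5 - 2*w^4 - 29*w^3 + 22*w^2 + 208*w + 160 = (w + 4)*(w^4 - 6*w^3 - 5*w^2 + 42*w + 40) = (w + 1)*(w + 4)*(w^3 - 7*w^2 + 2*w + 40) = (w - 4)*(w + 1)*(w + 4)*(w^2 - 3*w - 10) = (w - 5)*(w - 4)*(w + 1)*(w + 4)*(w + 2)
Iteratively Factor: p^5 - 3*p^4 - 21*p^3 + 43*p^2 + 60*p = (p + 4)*(p^4 - 7*p^3 + 7*p^2 + 15*p) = p*(p + 4)*(p^3 - 7*p^2 + 7*p + 15) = p*(p + 1)*(p + 4)*(p^2 - 8*p + 15) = p*(p - 5)*(p + 1)*(p + 4)*(p - 3)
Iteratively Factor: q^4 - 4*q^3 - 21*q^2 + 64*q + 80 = (q - 5)*(q^3 + q^2 - 16*q - 16) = (q - 5)*(q - 4)*(q^2 + 5*q + 4) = (q - 5)*(q - 4)*(q + 4)*(q + 1)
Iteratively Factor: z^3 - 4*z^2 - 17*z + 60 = (z - 5)*(z^2 + z - 12) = (z - 5)*(z - 3)*(z + 4)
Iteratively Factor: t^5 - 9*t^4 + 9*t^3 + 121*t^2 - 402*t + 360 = (t - 2)*(t^4 - 7*t^3 - 5*t^2 + 111*t - 180) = (t - 3)*(t - 2)*(t^3 - 4*t^2 - 17*t + 60) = (t - 5)*(t - 3)*(t - 2)*(t^2 + t - 12) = (t - 5)*(t - 3)*(t - 2)*(t + 4)*(t - 3)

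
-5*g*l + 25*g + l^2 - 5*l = (-5*g + l)*(l - 5)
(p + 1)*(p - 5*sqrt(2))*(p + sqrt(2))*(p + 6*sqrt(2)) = p^4 + p^3 + 2*sqrt(2)*p^3 - 58*p^2 + 2*sqrt(2)*p^2 - 60*sqrt(2)*p - 58*p - 60*sqrt(2)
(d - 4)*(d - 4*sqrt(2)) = d^2 - 4*sqrt(2)*d - 4*d + 16*sqrt(2)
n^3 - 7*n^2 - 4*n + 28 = (n - 7)*(n - 2)*(n + 2)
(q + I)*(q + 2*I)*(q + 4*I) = q^3 + 7*I*q^2 - 14*q - 8*I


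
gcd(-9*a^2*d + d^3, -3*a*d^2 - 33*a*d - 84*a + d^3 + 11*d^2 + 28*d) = 3*a - d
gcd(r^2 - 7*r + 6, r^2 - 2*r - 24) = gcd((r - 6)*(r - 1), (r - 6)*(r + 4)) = r - 6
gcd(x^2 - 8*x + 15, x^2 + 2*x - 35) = x - 5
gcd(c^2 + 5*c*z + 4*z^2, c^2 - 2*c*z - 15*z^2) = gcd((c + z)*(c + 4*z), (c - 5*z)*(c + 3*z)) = 1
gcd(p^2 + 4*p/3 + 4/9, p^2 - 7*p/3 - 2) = p + 2/3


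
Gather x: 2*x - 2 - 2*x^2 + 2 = -2*x^2 + 2*x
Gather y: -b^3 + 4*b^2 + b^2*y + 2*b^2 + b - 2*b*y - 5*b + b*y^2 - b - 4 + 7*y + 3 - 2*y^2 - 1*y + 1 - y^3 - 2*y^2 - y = -b^3 + 6*b^2 - 5*b - y^3 + y^2*(b - 4) + y*(b^2 - 2*b + 5)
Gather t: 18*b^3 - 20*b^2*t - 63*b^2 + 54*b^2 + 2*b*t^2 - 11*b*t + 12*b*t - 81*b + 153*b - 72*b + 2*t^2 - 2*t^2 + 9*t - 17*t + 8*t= 18*b^3 - 9*b^2 + 2*b*t^2 + t*(-20*b^2 + b)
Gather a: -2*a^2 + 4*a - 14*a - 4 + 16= -2*a^2 - 10*a + 12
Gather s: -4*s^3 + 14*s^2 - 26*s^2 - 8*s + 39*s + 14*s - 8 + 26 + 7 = -4*s^3 - 12*s^2 + 45*s + 25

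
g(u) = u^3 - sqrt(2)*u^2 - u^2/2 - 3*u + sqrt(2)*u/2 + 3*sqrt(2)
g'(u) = 3*u^2 - 2*sqrt(2)*u - u - 3 + sqrt(2)/2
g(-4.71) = -131.91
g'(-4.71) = 82.29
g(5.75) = 117.88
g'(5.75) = 74.88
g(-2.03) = -7.36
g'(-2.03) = 17.84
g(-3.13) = -38.00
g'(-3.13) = 39.08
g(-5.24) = -180.18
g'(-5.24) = 100.14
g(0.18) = 3.77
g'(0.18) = -2.88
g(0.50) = 2.74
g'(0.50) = -3.46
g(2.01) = 0.02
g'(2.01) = 2.13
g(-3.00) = -33.11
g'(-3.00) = 36.19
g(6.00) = 137.57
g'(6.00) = 82.74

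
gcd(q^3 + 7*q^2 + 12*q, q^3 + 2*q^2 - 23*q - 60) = q^2 + 7*q + 12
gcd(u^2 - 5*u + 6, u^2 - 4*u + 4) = u - 2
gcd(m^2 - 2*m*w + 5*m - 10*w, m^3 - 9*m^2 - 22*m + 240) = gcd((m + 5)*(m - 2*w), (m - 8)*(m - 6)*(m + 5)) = m + 5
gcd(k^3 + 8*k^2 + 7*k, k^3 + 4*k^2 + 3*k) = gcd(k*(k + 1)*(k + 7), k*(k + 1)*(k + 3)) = k^2 + k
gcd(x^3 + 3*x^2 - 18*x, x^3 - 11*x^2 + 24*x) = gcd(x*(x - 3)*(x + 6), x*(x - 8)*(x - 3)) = x^2 - 3*x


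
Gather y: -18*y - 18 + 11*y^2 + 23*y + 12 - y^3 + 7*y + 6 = -y^3 + 11*y^2 + 12*y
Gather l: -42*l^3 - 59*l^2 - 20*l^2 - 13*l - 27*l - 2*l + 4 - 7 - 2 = -42*l^3 - 79*l^2 - 42*l - 5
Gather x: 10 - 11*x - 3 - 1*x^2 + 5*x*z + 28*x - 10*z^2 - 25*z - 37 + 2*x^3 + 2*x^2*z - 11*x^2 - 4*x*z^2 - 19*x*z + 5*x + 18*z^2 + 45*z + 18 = 2*x^3 + x^2*(2*z - 12) + x*(-4*z^2 - 14*z + 22) + 8*z^2 + 20*z - 12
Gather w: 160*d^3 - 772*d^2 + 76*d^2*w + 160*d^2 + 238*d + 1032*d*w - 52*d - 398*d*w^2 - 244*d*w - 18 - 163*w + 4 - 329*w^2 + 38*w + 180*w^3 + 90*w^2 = 160*d^3 - 612*d^2 + 186*d + 180*w^3 + w^2*(-398*d - 239) + w*(76*d^2 + 788*d - 125) - 14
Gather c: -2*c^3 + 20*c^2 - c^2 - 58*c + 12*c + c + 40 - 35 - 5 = -2*c^3 + 19*c^2 - 45*c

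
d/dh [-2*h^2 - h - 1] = -4*h - 1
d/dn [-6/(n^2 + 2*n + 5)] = 12*(n + 1)/(n^2 + 2*n + 5)^2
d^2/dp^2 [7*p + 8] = 0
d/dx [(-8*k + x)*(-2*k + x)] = -10*k + 2*x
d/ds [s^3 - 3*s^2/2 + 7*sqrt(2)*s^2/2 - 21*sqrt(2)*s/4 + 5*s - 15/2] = 3*s^2 - 3*s + 7*sqrt(2)*s - 21*sqrt(2)/4 + 5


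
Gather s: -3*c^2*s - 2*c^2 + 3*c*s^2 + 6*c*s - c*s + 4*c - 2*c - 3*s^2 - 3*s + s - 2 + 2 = -2*c^2 + 2*c + s^2*(3*c - 3) + s*(-3*c^2 + 5*c - 2)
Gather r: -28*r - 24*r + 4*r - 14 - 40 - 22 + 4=-48*r - 72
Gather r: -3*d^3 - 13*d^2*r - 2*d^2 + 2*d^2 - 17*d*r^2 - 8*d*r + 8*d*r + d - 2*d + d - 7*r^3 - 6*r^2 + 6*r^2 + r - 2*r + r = -3*d^3 - 13*d^2*r - 17*d*r^2 - 7*r^3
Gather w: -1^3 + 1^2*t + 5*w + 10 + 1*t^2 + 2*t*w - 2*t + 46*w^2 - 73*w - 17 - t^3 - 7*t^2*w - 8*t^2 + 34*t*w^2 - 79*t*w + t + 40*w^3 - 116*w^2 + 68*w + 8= -t^3 - 7*t^2 + 40*w^3 + w^2*(34*t - 70) + w*(-7*t^2 - 77*t)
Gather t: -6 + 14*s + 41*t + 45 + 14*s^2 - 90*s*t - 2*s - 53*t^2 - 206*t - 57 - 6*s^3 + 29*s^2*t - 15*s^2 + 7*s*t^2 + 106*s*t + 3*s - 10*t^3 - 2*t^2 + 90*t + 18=-6*s^3 - s^2 + 15*s - 10*t^3 + t^2*(7*s - 55) + t*(29*s^2 + 16*s - 75)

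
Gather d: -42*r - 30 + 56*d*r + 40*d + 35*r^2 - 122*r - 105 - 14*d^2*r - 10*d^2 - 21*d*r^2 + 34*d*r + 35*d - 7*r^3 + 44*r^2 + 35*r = d^2*(-14*r - 10) + d*(-21*r^2 + 90*r + 75) - 7*r^3 + 79*r^2 - 129*r - 135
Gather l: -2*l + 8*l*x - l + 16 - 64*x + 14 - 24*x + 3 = l*(8*x - 3) - 88*x + 33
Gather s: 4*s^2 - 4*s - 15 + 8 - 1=4*s^2 - 4*s - 8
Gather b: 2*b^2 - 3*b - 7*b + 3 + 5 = 2*b^2 - 10*b + 8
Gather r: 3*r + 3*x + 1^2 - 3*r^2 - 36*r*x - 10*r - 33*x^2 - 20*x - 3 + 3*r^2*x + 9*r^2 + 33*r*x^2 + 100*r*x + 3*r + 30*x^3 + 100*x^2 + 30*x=r^2*(3*x + 6) + r*(33*x^2 + 64*x - 4) + 30*x^3 + 67*x^2 + 13*x - 2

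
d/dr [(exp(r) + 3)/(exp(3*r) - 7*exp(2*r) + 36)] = (-(exp(r) + 3)*(3*exp(r) - 14)*exp(r) + exp(3*r) - 7*exp(2*r) + 36)*exp(r)/(exp(3*r) - 7*exp(2*r) + 36)^2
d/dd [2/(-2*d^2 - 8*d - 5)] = 8*(d + 2)/(2*d^2 + 8*d + 5)^2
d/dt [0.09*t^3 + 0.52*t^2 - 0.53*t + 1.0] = 0.27*t^2 + 1.04*t - 0.53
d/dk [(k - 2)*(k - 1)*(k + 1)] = 3*k^2 - 4*k - 1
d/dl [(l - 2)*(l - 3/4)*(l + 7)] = 3*l^2 + 17*l/2 - 71/4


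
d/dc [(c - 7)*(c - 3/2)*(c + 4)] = 3*c^2 - 9*c - 47/2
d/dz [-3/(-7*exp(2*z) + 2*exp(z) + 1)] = (6 - 42*exp(z))*exp(z)/(-7*exp(2*z) + 2*exp(z) + 1)^2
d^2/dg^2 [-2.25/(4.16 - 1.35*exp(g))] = (4.100625*exp(g) + 12.636)*exp(g)/(1.35*exp(g) - 4.16)^3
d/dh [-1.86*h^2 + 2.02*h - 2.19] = 2.02 - 3.72*h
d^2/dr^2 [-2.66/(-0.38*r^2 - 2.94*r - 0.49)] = (-0.768208*r^2 - 5.943504*r + 2.66*(0.76*r + 2.94)*(1.52*r + 5.88) - 0.990584)/(0.38*r^2 + 2.94*r + 0.49)^3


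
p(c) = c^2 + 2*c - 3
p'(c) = 2*c + 2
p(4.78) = 29.41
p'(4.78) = 11.56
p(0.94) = -0.24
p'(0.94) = 3.88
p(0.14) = -2.70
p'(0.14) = 2.28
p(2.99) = 11.92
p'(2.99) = 7.98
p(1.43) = 1.90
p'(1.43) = 4.86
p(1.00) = 0.00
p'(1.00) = 4.00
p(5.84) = 42.79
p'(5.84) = 13.68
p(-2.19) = -2.58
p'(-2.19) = -2.38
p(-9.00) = 60.00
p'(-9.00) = -16.00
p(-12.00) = 117.00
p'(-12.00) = -22.00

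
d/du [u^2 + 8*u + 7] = 2*u + 8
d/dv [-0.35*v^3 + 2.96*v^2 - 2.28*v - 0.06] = -1.05*v^2 + 5.92*v - 2.28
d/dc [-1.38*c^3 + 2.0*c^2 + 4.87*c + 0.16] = -4.14*c^2 + 4.0*c + 4.87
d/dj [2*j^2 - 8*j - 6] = 4*j - 8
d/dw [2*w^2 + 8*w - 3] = 4*w + 8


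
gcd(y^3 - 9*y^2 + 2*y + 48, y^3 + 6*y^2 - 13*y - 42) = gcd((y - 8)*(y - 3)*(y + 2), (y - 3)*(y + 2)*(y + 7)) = y^2 - y - 6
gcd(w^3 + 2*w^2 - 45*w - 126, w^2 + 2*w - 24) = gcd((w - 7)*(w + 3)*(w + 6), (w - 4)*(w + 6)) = w + 6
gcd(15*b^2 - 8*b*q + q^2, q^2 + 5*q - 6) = 1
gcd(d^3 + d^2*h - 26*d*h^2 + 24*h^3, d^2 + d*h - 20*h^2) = d - 4*h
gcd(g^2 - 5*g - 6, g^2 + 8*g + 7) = g + 1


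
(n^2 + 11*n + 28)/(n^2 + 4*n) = (n + 7)/n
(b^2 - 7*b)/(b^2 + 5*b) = (b - 7)/(b + 5)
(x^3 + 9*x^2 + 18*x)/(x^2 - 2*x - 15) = x*(x + 6)/(x - 5)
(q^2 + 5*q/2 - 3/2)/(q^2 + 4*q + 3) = (q - 1/2)/(q + 1)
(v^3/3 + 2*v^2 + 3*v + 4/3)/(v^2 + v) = (v^2 + 5*v + 4)/(3*v)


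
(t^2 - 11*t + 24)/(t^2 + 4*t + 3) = (t^2 - 11*t + 24)/(t^2 + 4*t + 3)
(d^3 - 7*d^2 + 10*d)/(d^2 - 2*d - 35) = d*(-d^2 + 7*d - 10)/(-d^2 + 2*d + 35)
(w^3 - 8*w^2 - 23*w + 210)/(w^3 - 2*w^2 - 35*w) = (w - 6)/w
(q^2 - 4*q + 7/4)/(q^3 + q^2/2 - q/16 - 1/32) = 8*(4*q^2 - 16*q + 7)/(32*q^3 + 16*q^2 - 2*q - 1)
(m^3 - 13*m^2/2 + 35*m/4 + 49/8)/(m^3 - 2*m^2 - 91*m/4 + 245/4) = (m + 1/2)/(m + 5)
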